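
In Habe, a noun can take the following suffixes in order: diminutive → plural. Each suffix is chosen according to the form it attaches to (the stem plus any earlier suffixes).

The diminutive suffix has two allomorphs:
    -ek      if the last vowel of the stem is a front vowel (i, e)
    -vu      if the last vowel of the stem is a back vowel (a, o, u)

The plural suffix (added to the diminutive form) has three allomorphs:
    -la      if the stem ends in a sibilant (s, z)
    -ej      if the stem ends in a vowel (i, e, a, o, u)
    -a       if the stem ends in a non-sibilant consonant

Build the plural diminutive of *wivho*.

wivhovuej

*wivho*: last vowel = /o/, a back vowel → -vu → *wivhovu*.
The final sound of the diminutive form *wivhovu* is /u/, which is a vowel, so the plural suffix is -ej, giving *wivhovuej*.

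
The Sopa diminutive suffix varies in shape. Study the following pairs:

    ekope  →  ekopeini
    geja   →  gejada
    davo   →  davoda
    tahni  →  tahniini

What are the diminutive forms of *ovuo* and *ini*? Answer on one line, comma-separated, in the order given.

The alternation tracks the last vowel of the stem — -ini when the last vowel of the stem is a front vowel (*ekope*, *tahni*); -da when the last vowel of the stem is a back vowel (*geja*, *davo*).
*ovuo*: last vowel = /o/, a back vowel → -da → *ovuoda*.
The last vowel of *ini* is /i/, which is a front vowel, so the suffix is -ini, giving *iniini*.

ovuoda, iniini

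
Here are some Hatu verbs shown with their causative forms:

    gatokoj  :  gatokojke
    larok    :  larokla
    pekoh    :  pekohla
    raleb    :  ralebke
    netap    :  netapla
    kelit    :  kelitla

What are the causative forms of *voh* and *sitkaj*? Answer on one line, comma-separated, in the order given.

The suffix is conditioned by the final consonant: -la when the stem ends in a voiceless consonant (*larok*, *pekoh*, *netap*, *kelit*); -ke when the stem ends in a voiced consonant (*gatokoj*, *raleb*).
*voh* — final consonant /h/ (voiceless) → -la → *vohla*.
*sitkaj*: final consonant = /j/, voiced → -ke → *sitkajke*.

vohla, sitkajke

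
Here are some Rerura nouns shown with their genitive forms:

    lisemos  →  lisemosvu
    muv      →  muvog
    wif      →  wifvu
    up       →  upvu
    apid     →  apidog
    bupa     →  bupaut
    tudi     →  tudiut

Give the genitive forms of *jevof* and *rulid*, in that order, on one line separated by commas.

The suffix is conditioned by the final sound: -vu when the stem ends in a voiceless consonant (*lisemos*, *wif*, *up*); -og when the stem ends in a voiced consonant (*muv*, *apid*); -ut when the stem ends in a vowel (*bupa*, *tudi*).
*jevof*: final sound = /f/, a voiceless consonant → -vu → *jevofvu*.
The final sound of *rulid* is /d/, which is a voiced consonant, so the suffix is -og, giving *rulidog*.

jevofvu, rulidog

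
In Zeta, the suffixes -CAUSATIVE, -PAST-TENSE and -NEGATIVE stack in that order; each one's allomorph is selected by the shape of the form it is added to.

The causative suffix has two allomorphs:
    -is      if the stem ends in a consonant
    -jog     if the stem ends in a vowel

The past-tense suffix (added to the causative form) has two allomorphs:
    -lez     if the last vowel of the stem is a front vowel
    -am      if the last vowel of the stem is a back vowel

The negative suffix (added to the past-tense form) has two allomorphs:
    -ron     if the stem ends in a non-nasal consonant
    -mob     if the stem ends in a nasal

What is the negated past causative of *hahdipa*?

hahdipajogammob

Since the final sound of *hahdipa* is /a/ (a vowel), it takes -jog, giving *hahdipajog*.
The last vowel of the causative form *hahdipajog* is /o/, which is a back vowel, so the past-tense suffix is -am, giving *hahdipajogam*.
The final consonant of the past-tense form *hahdipajogam* is /m/, which is a nasal, so the negative suffix is -mob, giving *hahdipajogammob*.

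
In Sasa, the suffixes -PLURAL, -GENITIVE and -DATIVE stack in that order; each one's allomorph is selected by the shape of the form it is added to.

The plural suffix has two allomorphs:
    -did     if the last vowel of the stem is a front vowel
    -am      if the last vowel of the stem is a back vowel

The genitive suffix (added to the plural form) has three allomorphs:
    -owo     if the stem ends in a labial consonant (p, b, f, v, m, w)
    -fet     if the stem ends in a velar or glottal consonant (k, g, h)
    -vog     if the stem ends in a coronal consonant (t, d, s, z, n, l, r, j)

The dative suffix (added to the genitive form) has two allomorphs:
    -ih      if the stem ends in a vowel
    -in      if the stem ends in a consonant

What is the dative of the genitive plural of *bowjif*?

The last vowel of *bowjif* is /i/, which is a front vowel, so the plural suffix is -did, giving *bowjifdid*.
The plural form *bowjifdid* — final consonant /d/ (coronal) → -vog → *bowjifdidvog*.
The genitive form *bowjifdidvog*: final sound = /g/, a consonant → -in → *bowjifdidvogin*.

bowjifdidvogin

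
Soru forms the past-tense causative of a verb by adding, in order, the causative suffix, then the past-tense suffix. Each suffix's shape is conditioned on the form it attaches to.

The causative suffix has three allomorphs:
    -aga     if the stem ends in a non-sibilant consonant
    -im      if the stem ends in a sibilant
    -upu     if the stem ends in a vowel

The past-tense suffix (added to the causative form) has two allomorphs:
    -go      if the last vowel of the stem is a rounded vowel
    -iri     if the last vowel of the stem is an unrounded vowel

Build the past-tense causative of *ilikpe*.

Since the final sound of *ilikpe* is /e/ (a vowel), it takes -upu, giving *ilikpeupu*.
The causative form *ilikpeupu*: last vowel = /u/, a rounded vowel → -go → *ilikpeupugo*.

ilikpeupugo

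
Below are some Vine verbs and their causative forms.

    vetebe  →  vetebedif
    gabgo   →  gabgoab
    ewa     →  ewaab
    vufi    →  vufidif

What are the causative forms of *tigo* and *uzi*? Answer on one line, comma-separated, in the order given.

tigoab, uzidif

Looking at the last vowel of each stem: -dif when the last vowel of the stem is a front vowel (*vetebe*, *vufi*); -ab when the last vowel of the stem is a back vowel (*gabgo*, *ewa*).
Since the last vowel of *tigo* is /o/ (a back vowel), it takes -ab, giving *tigoab*.
Since the last vowel of *uzi* is /i/ (a front vowel), it takes -dif, giving *uzidif*.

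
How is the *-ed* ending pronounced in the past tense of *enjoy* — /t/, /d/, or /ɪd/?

/d/

The stem *enjoy* ends in a voiced sound other than /d/.
The -ed suffix is realized as /ɪd/ after /t, d/; as /t/ after other voiceless consonants; and as /d/ after other voiced sounds.
So -ed on *enjoy* is pronounced /d/.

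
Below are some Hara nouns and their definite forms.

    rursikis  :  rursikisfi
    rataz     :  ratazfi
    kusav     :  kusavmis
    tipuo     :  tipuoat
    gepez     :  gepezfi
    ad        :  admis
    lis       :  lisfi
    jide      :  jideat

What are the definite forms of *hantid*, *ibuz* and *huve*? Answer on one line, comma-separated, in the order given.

hantidmis, ibuzfi, huveat

The suffix is conditioned by the final sound: -fi when the stem ends in a sibilant (*rursikis*, *rataz*, *gepez*, *lis*); -mis when the stem ends in a non-sibilant consonant (*kusav*, *ad*); -at when the stem ends in a vowel (*tipuo*, *jide*).
Since the final sound of *hantid* is /d/ (a non-sibilant consonant), it takes -mis, giving *hantidmis*.
*ibuz* — final sound /z/ (a sibilant) → -fi → *ibuzfi*.
The final sound of *huve* is /e/, which is a vowel, so the suffix is -at, giving *huveat*.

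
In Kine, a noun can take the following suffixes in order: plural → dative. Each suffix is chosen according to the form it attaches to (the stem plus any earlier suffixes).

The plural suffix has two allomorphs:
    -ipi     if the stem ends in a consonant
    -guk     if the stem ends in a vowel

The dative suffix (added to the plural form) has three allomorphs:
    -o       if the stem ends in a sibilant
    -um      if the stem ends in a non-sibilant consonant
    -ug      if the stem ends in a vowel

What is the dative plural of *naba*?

nabagukum

The final sound of *naba* is /a/, which is a vowel, so the plural suffix is -guk, giving *nabaguk*.
The plural form *nabaguk*: final sound = /k/, a non-sibilant consonant → -um → *nabagukum*.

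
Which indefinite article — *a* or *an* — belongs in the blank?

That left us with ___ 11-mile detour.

an

The indefinite article is chosen by the initial *sound* of the following word, not its spelling.
The number *11* is spoken "eleven", beginning with /ɪˈlɛvən/ — a vowel sound.
So the article is *an*: That left us with an 11-mile detour.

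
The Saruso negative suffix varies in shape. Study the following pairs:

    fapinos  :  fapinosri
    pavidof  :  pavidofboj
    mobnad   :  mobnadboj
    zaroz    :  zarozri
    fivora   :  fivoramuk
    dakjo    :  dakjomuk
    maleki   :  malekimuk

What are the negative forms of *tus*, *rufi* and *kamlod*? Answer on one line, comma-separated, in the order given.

tusri, rufimuk, kamlodboj

Looking at the final sound of each stem: -ri when the stem ends in a sibilant (*fapinos*, *zaroz*); -boj when the stem ends in a non-sibilant consonant (*pavidof*, *mobnad*); -muk when the stem ends in a vowel (*fivora*, *dakjo*, *maleki*).
Since the final sound of *tus* is /s/ (a sibilant), it takes -ri, giving *tusri*.
The final sound of *rufi* is /i/, which is a vowel, so the suffix is -muk, giving *rufimuk*.
*kamlod* — final sound /d/ (a non-sibilant consonant) → -boj → *kamlodboj*.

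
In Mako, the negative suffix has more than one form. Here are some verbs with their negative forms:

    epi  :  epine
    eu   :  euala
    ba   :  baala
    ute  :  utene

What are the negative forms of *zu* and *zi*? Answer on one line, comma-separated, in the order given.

The alternation tracks the last vowel of the stem — -ne when the last vowel of the stem is a front vowel (*epi*, *ute*); -ala when the last vowel of the stem is a back vowel (*eu*, *ba*).
*zu* — last vowel /u/ (a back vowel) → -ala → *zuala*.
The last vowel of *zi* is /i/, which is a front vowel, so the suffix is -ne, giving *zine*.

zuala, zine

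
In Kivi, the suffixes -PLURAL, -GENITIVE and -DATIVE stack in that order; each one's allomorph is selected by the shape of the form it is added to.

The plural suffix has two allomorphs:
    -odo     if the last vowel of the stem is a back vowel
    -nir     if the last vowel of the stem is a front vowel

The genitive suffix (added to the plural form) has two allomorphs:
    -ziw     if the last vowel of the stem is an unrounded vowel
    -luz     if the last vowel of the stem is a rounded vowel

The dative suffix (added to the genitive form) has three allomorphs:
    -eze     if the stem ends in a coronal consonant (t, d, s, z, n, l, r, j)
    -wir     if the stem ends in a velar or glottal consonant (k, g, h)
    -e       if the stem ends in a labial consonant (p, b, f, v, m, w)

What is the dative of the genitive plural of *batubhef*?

batubhefnirziwe

Since the last vowel of *batubhef* is /e/ (a front vowel), it takes -nir, giving *batubhefnir*.
The plural form *batubhefnir* — last vowel /i/ (an unrounded vowel) → -ziw → *batubhefnirziw*.
The genitive form *batubhefnirziw*: final consonant = /w/, labial → -e → *batubhefnirziwe*.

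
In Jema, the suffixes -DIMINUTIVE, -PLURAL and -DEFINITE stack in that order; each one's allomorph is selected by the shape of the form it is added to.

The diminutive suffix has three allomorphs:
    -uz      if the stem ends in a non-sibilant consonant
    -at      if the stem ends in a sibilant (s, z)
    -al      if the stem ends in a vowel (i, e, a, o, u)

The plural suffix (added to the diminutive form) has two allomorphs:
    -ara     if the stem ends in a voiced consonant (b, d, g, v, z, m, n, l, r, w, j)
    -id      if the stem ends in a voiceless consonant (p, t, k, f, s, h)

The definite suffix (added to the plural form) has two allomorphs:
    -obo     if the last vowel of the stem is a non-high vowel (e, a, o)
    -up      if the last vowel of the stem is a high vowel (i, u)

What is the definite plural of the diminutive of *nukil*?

nukiluzaraobo

*nukil*: final sound = /l/, a non-sibilant consonant → -uz → *nukiluz*.
The diminutive form *nukiluz* — final consonant /z/ (voiced) → -ara → *nukiluzara*.
Since the last vowel of the plural form *nukiluzara* is /a/ (a non-high vowel), it takes -obo, giving *nukiluzaraobo*.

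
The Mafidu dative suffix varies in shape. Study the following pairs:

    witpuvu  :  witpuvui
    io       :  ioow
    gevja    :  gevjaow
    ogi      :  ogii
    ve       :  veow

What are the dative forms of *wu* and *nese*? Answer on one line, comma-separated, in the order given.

wui, neseow

The alternation tracks the last vowel of the stem — -i when the last vowel of the stem is a high vowel (*witpuvu*, *ogi*); -ow when the last vowel of the stem is a non-high vowel (*io*, *gevja*, *ve*).
*wu* — last vowel /u/ (a high vowel) → -i → *wui*.
Since the last vowel of *nese* is /e/ (a non-high vowel), it takes -ow, giving *neseow*.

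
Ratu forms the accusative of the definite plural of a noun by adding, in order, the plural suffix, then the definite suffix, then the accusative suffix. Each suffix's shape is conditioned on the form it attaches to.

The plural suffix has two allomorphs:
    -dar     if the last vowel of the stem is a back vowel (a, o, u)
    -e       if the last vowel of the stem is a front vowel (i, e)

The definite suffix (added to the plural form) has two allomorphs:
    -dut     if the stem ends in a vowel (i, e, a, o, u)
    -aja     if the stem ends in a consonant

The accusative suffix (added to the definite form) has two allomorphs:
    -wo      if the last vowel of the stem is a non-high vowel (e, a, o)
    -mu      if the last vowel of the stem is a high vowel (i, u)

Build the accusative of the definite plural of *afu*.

Since the last vowel of *afu* is /u/ (a back vowel), it takes -dar, giving *afudar*.
The plural form *afudar* — final sound /r/ (a consonant) → -aja → *afudaraja*.
The definite form *afudaraja* — last vowel /a/ (a non-high vowel) → -wo → *afudarajawo*.

afudarajawo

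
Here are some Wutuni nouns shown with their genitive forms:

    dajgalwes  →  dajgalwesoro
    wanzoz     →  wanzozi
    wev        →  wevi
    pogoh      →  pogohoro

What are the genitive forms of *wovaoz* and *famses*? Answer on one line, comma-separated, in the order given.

The suffix is conditioned by the final consonant: -oro when the stem ends in a voiceless consonant (*dajgalwes*, *pogoh*); -i when the stem ends in a voiced consonant (*wanzoz*, *wev*).
*wovaoz* — final consonant /z/ (voiced) → -i → *wovaozi*.
The final consonant of *famses* is /s/, which is voiceless, so the suffix is -oro, giving *famsesoro*.

wovaozi, famsesoro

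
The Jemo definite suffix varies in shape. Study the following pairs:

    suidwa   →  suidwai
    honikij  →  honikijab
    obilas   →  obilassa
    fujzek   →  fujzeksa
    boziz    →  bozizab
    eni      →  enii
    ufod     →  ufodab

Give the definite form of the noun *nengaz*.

The alternation tracks the final sound of the stem — -sa when the stem ends in a voiceless consonant (*obilas*, *fujzek*); -ab when the stem ends in a voiced consonant (*honikij*, *boziz*, *ufod*); -i when the stem ends in a vowel (*suidwa*, *eni*).
Since the final sound of *nengaz* is /z/ (a voiced consonant), it takes -ab, giving *nengazab*.

nengazab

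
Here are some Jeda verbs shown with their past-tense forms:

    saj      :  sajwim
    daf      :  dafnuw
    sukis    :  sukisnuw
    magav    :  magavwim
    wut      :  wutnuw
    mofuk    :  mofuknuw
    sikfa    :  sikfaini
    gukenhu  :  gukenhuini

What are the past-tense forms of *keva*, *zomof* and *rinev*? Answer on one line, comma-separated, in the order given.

kevaini, zomofnuw, rinevwim

Looking at the final sound of each stem: -nuw when the stem ends in a voiceless consonant (*daf*, *sukis*, *wut*, *mofuk*); -wim when the stem ends in a voiced consonant (*saj*, *magav*); -ini when the stem ends in a vowel (*sikfa*, *gukenhu*).
*keva* — final sound /a/ (a vowel) → -ini → *kevaini*.
The final sound of *zomof* is /f/, which is a voiceless consonant, so the suffix is -nuw, giving *zomofnuw*.
*rinev*: final sound = /v/, a voiced consonant → -wim → *rinevwim*.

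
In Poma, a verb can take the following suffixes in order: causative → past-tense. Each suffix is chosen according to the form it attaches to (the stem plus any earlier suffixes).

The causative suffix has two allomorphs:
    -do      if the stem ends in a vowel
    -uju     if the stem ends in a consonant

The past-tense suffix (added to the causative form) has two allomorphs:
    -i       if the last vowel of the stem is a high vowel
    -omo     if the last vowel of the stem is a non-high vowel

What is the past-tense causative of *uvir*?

uvirujui

*uvir* — final sound /r/ (a consonant) → -uju → *uviruju*.
Since the last vowel of the causative form *uviruju* is /u/ (a high vowel), it takes -i, giving *uvirujui*.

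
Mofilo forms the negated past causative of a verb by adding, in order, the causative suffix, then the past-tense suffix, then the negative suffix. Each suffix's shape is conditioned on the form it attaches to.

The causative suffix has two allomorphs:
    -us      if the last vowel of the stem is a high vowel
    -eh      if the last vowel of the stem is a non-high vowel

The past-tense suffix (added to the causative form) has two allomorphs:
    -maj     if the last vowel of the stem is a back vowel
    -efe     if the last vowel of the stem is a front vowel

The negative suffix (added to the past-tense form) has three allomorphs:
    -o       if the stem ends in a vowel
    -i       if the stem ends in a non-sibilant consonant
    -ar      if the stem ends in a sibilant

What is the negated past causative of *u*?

uusmaji

The last vowel of *u* is /u/, which is a high vowel, so the causative suffix is -us, giving *uus*.
Since the last vowel of the causative form *uus* is /u/ (a back vowel), it takes -maj, giving *uusmaj*.
The past-tense form *uusmaj*: final sound = /j/, a non-sibilant consonant → -i → *uusmaji*.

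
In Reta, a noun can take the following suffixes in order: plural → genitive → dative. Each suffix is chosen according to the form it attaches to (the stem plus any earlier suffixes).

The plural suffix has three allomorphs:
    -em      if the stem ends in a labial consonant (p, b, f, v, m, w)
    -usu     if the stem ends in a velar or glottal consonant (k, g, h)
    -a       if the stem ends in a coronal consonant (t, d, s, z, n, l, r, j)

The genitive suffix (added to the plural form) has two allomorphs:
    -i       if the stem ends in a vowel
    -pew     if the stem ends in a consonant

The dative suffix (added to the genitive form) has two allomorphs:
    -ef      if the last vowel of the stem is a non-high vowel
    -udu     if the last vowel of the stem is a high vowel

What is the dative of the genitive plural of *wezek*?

wezekusuiudu

Since the final consonant of *wezek* is /k/ (velar/glottal), it takes -usu, giving *wezekusu*.
Since the final sound of the plural form *wezekusu* is /u/ (a vowel), it takes -i, giving *wezekusui*.
Since the last vowel of the genitive form *wezekusui* is /i/ (a high vowel), it takes -udu, giving *wezekusuiudu*.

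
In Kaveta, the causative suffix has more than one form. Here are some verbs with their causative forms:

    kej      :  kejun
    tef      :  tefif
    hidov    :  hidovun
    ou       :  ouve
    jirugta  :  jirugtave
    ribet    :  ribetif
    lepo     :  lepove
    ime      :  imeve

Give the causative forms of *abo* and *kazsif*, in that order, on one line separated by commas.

The pattern is voicing of the final sound: -if when the stem ends in a voiceless consonant (*tef*, *ribet*); -un when the stem ends in a voiced consonant (*kej*, *hidov*); -ve when the stem ends in a vowel (*ou*, *jirugta*, *lepo*, *ime*).
The final sound of *abo* is /o/, which is a vowel, so the suffix is -ve, giving *above*.
The final sound of *kazsif* is /f/, which is a voiceless consonant, so the suffix is -if, giving *kazsifif*.

above, kazsifif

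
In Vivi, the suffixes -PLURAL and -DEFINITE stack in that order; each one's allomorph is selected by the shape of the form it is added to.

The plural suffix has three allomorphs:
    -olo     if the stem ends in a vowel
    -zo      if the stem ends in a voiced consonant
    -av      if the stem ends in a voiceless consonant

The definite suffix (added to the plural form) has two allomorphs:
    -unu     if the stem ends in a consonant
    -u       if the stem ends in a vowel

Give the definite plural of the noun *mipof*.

mipofavunu

*mipof*: final sound = /f/, a voiceless consonant → -av → *mipofav*.
The plural form *mipofav*: final sound = /v/, a consonant → -unu → *mipofavunu*.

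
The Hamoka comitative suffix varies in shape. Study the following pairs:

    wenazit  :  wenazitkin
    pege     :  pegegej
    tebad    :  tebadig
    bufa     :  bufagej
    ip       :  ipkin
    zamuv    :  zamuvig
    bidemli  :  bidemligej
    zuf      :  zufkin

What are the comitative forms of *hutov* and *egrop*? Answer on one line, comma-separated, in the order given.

hutovig, egropkin

The alternation tracks the final sound of the stem — -kin when the stem ends in a voiceless consonant (*wenazit*, *ip*, *zuf*); -ig when the stem ends in a voiced consonant (*tebad*, *zamuv*); -gej when the stem ends in a vowel (*pege*, *bufa*, *bidemli*).
*hutov*: final sound = /v/, a voiced consonant → -ig → *hutovig*.
*egrop*: final sound = /p/, a voiceless consonant → -kin → *egropkin*.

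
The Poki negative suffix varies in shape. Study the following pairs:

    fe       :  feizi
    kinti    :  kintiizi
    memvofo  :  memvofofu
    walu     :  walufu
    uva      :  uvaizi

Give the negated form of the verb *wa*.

waizi

The alternation tracks the last vowel of the stem — -fu when the last vowel of the stem is a rounded vowel (*memvofo*, *walu*); -izi when the last vowel of the stem is an unrounded vowel (*fe*, *kinti*, *uva*).
*wa*: last vowel = /a/, an unrounded vowel → -izi → *waizi*.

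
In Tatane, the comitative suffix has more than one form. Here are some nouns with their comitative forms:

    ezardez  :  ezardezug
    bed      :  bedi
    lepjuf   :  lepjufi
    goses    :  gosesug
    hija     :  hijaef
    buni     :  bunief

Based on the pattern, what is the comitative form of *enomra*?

enomraef

The alternation tracks the final sound of the stem — -ug when the stem ends in a sibilant (*ezardez*, *goses*); -i when the stem ends in a non-sibilant consonant (*bed*, *lepjuf*); -ef when the stem ends in a vowel (*hija*, *buni*).
The final sound of *enomra* is /a/, which is a vowel, so the suffix is -ef, giving *enomraef*.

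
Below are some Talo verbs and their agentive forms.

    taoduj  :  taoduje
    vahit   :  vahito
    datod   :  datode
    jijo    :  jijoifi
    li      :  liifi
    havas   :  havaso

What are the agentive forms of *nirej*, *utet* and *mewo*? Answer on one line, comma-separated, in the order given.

nireje, uteto, mewoifi

The suffix is conditioned by the final sound: -o when the stem ends in a voiceless consonant (*vahit*, *havas*); -e when the stem ends in a voiced consonant (*taoduj*, *datod*); -ifi when the stem ends in a vowel (*jijo*, *li*).
*nirej*: final sound = /j/, a voiced consonant → -e → *nireje*.
*utet* — final sound /t/ (a voiceless consonant) → -o → *uteto*.
The final sound of *mewo* is /o/, which is a vowel, so the suffix is -ifi, giving *mewoifi*.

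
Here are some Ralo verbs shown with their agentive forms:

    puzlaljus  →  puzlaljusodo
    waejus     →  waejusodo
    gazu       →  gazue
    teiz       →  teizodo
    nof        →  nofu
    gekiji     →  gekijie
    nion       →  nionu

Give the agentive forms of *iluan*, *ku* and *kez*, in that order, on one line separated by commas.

The alternation tracks the final sound of the stem — -odo when the stem ends in a sibilant (*puzlaljus*, *waejus*, *teiz*); -u when the stem ends in a non-sibilant consonant (*nof*, *nion*); -e when the stem ends in a vowel (*gazu*, *gekiji*).
The final sound of *iluan* is /n/, which is a non-sibilant consonant, so the suffix is -u, giving *iluanu*.
*ku* — final sound /u/ (a vowel) → -e → *kue*.
The final sound of *kez* is /z/, which is a sibilant, so the suffix is -odo, giving *kezodo*.

iluanu, kue, kezodo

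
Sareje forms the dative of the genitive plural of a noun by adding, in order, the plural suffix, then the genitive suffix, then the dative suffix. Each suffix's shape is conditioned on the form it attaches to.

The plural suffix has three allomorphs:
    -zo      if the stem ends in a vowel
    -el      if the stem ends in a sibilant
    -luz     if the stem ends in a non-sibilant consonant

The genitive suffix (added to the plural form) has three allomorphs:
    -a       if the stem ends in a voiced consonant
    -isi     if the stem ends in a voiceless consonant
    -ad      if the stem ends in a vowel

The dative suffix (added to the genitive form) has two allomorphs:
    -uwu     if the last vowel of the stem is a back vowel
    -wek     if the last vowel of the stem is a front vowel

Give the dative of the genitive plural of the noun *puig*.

Since the final sound of *puig* is /g/ (a non-sibilant consonant), it takes -luz, giving *puigluz*.
The plural form *puigluz*: final sound = /z/, a voiced consonant → -a → *puigluza*.
The genitive form *puigluza*: last vowel = /a/, a back vowel → -uwu → *puigluzauwu*.

puigluzauwu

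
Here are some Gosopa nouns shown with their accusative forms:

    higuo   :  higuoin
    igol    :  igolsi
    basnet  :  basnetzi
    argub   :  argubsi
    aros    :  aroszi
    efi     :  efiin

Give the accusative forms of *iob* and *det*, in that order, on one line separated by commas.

Looking at the final sound of each stem: -zi when the stem ends in a voiceless consonant (*basnet*, *aros*); -si when the stem ends in a voiced consonant (*igol*, *argub*); -in when the stem ends in a vowel (*higuo*, *efi*).
*iob*: final sound = /b/, a voiced consonant → -si → *iobsi*.
*det*: final sound = /t/, a voiceless consonant → -zi → *detzi*.

iobsi, detzi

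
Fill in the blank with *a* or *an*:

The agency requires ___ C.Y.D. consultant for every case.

a

The indefinite article is chosen by the initial *sound* of the following word, not its spelling.
The initialism *C.Y.D.* is read letter by letter; the first letter, C, is pronounced /siː/, which begins with a consonant sound.
So the article is *a*: The agency requires a C.Y.D. consultant for every case.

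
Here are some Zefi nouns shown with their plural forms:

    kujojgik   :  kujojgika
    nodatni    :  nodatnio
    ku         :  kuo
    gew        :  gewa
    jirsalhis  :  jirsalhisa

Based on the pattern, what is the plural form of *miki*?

mikio

The suffix is conditioned by the final sound: -a when the stem ends in a consonant (*kujojgik*, *gew*, *jirsalhis*); -o when the stem ends in a vowel (*nodatni*, *ku*).
*miki*: final sound = /i/, a vowel → -o → *mikio*.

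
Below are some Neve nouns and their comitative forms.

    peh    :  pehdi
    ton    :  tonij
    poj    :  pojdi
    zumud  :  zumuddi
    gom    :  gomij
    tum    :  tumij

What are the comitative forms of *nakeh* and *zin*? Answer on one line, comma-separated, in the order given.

Looking at the final consonant of each stem: -ij when the stem ends in a nasal (*ton*, *gom*, *tum*); -di when the stem ends in a non-nasal consonant (*peh*, *poj*, *zumud*).
*nakeh* — final consonant /h/ (non-nasal) → -di → *nakehdi*.
The final consonant of *zin* is /n/, which is a nasal, so the suffix is -ij, giving *zinij*.

nakehdi, zinij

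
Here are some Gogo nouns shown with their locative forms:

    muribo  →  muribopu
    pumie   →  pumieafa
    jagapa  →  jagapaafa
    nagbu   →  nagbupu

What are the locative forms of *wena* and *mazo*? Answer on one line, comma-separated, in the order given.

wenaafa, mazopu

Looking at the last vowel of each stem: -pu when the last vowel of the stem is a rounded vowel (*muribo*, *nagbu*); -afa when the last vowel of the stem is an unrounded vowel (*pumie*, *jagapa*).
*wena* — last vowel /a/ (an unrounded vowel) → -afa → *wenaafa*.
*mazo* — last vowel /o/ (a rounded vowel) → -pu → *mazopu*.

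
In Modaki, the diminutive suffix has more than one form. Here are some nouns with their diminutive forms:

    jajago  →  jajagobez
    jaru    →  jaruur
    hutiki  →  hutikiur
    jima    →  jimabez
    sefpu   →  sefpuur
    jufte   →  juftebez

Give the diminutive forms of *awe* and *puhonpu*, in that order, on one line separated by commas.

Looking at the last vowel of each stem: -ur when the last vowel of the stem is a high vowel (*jaru*, *hutiki*, *sefpu*); -bez when the last vowel of the stem is a non-high vowel (*jajago*, *jima*, *jufte*).
*awe*: last vowel = /e/, a non-high vowel → -bez → *awebez*.
*puhonpu* — last vowel /u/ (a high vowel) → -ur → *puhonpuur*.

awebez, puhonpuur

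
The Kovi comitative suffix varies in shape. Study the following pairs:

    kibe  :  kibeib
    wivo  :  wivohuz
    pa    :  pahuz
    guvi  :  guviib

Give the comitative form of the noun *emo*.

emohuz

The alternation tracks the last vowel of the stem — -ib when the last vowel of the stem is a front vowel (*kibe*, *guvi*); -huz when the last vowel of the stem is a back vowel (*wivo*, *pa*).
Since the last vowel of *emo* is /o/ (a back vowel), it takes -huz, giving *emohuz*.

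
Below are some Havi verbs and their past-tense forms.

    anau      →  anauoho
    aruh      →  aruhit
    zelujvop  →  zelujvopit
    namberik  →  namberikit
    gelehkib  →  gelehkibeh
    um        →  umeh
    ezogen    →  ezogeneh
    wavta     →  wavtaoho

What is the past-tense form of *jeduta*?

The pattern is voicing of the final sound: -it when the stem ends in a voiceless consonant (*aruh*, *zelujvop*, *namberik*); -eh when the stem ends in a voiced consonant (*gelehkib*, *um*, *ezogen*); -oho when the stem ends in a vowel (*anau*, *wavta*).
*jeduta*: final sound = /a/, a vowel → -oho → *jedutaoho*.

jedutaoho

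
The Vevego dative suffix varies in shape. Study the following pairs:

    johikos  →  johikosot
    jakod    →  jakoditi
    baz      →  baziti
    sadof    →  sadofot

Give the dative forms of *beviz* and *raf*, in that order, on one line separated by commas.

The pattern is voicing of the final consonant: -ot when the stem ends in a voiceless consonant (*johikos*, *sadof*); -iti when the stem ends in a voiced consonant (*jakod*, *baz*).
*beviz*: final consonant = /z/, voiced → -iti → *beviziti*.
The final consonant of *raf* is /f/, which is voiceless, so the suffix is -ot, giving *rafot*.

beviziti, rafot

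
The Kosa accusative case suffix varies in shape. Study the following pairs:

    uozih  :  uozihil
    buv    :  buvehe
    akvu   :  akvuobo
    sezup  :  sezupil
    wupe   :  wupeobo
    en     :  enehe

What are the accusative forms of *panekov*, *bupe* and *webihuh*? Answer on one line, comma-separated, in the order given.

The suffix is conditioned by the final sound: -il when the stem ends in a voiceless consonant (*uozih*, *sezup*); -ehe when the stem ends in a voiced consonant (*buv*, *en*); -obo when the stem ends in a vowel (*akvu*, *wupe*).
Since the final sound of *panekov* is /v/ (a voiced consonant), it takes -ehe, giving *panekovehe*.
Since the final sound of *bupe* is /e/ (a vowel), it takes -obo, giving *bupeobo*.
The final sound of *webihuh* is /h/, which is a voiceless consonant, so the suffix is -il, giving *webihuhil*.

panekovehe, bupeobo, webihuhil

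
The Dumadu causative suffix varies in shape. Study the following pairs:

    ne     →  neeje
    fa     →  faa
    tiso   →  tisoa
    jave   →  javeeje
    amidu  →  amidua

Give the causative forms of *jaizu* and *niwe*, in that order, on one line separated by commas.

The pattern is front/back vowel harmony: -eje when the last vowel of the stem is a front vowel (*ne*, *jave*); -a when the last vowel of the stem is a back vowel (*fa*, *tiso*, *amidu*).
The last vowel of *jaizu* is /u/, which is a back vowel, so the suffix is -a, giving *jaizua*.
Since the last vowel of *niwe* is /e/ (a front vowel), it takes -eje, giving *niweeje*.

jaizua, niweeje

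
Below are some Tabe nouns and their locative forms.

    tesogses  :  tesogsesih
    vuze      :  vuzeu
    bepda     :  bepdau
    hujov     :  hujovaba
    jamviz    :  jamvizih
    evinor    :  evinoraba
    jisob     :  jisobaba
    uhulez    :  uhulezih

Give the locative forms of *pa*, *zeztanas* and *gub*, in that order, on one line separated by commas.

pau, zeztanasih, gubaba

The alternation tracks the final sound of the stem — -ih when the stem ends in a sibilant (*tesogses*, *jamviz*, *uhulez*); -aba when the stem ends in a non-sibilant consonant (*hujov*, *evinor*, *jisob*); -u when the stem ends in a vowel (*vuze*, *bepda*).
Since the final sound of *pa* is /a/ (a vowel), it takes -u, giving *pau*.
*zeztanas*: final sound = /s/, a sibilant → -ih → *zeztanasih*.
Since the final sound of *gub* is /b/ (a non-sibilant consonant), it takes -aba, giving *gubaba*.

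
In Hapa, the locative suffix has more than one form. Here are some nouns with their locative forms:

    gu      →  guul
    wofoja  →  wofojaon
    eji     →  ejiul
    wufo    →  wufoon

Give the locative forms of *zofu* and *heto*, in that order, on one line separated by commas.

The pattern is height harmony: -ul when the last vowel of the stem is a high vowel (*gu*, *eji*); -on when the last vowel of the stem is a non-high vowel (*wofoja*, *wufo*).
Since the last vowel of *zofu* is /u/ (a high vowel), it takes -ul, giving *zofuul*.
The last vowel of *heto* is /o/, which is a non-high vowel, so the suffix is -on, giving *hetoon*.

zofuul, hetoon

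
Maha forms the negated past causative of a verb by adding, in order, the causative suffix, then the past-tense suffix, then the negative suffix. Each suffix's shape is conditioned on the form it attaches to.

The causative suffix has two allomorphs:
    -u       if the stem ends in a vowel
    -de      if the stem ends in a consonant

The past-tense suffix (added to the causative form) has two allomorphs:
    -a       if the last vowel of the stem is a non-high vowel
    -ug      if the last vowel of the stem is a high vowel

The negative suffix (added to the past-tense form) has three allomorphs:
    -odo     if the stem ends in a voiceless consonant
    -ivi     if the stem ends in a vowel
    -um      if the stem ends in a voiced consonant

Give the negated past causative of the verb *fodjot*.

*fodjot* — final sound /t/ (a consonant) → -de → *fodjotde*.
The causative form *fodjotde*: last vowel = /e/, a non-high vowel → -a → *fodjotdea*.
Since the final sound of the past-tense form *fodjotdea* is /a/ (a vowel), it takes -ivi, giving *fodjotdeaivi*.

fodjotdeaivi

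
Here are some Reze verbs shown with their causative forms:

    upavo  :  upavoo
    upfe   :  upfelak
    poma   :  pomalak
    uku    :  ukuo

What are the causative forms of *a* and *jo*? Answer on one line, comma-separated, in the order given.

alak, joo

The alternation tracks the last vowel of the stem — -o when the last vowel of the stem is a rounded vowel (*upavo*, *uku*); -lak when the last vowel of the stem is an unrounded vowel (*upfe*, *poma*).
*a* — last vowel /a/ (an unrounded vowel) → -lak → *alak*.
*jo* — last vowel /o/ (a rounded vowel) → -o → *joo*.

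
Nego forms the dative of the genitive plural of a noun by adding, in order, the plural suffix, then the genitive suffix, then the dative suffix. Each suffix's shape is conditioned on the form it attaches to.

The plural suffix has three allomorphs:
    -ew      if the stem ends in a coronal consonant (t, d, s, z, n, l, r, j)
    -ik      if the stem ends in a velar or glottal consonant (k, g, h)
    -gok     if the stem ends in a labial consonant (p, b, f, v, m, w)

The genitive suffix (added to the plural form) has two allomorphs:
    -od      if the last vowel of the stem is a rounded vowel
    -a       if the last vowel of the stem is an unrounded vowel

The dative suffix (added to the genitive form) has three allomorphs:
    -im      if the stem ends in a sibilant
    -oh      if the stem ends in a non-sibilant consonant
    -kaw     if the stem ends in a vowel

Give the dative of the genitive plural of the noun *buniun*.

Since the final consonant of *buniun* is /n/ (coronal), it takes -ew, giving *buniunew*.
The plural form *buniunew*: last vowel = /e/, an unrounded vowel → -a → *buniunewa*.
The final sound of the genitive form *buniunewa* is /a/, which is a vowel, so the dative suffix is -kaw, giving *buniunewakaw*.

buniunewakaw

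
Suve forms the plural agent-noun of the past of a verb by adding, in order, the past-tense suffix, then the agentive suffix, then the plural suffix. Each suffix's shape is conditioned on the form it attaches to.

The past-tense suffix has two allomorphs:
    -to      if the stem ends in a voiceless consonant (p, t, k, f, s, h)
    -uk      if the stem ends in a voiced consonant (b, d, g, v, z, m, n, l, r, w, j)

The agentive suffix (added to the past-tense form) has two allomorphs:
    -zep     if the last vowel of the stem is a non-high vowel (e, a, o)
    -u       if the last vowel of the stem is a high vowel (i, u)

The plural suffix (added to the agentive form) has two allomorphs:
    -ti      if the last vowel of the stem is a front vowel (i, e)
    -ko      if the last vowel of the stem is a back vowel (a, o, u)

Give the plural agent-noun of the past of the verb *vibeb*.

Since the final consonant of *vibeb* is /b/ (voiced), it takes -uk, giving *vibebuk*.
Since the last vowel of the past-tense form *vibebuk* is /u/ (a high vowel), it takes -u, giving *vibebuku*.
The last vowel of the agentive form *vibebuku* is /u/, which is a back vowel, so the plural suffix is -ko, giving *vibebukuko*.

vibebukuko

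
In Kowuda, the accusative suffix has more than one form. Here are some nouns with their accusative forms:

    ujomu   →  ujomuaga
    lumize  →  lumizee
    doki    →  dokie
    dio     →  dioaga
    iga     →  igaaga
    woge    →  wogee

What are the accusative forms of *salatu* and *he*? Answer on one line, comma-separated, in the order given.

The alternation tracks the last vowel of the stem — -e when the last vowel of the stem is a front vowel (*lumize*, *doki*, *woge*); -aga when the last vowel of the stem is a back vowel (*ujomu*, *dio*, *iga*).
*salatu* — last vowel /u/ (a back vowel) → -aga → *salatuaga*.
*he* — last vowel /e/ (a front vowel) → -e → *hee*.

salatuaga, hee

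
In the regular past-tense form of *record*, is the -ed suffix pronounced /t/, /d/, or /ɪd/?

/ɪd/

The stem *record* ends in /t/ or /d/.
The -ed suffix is realized as /ɪd/ after /t, d/; as /t/ after other voiceless consonants; and as /d/ after other voiced sounds.
So -ed on *record* is pronounced /ɪd/.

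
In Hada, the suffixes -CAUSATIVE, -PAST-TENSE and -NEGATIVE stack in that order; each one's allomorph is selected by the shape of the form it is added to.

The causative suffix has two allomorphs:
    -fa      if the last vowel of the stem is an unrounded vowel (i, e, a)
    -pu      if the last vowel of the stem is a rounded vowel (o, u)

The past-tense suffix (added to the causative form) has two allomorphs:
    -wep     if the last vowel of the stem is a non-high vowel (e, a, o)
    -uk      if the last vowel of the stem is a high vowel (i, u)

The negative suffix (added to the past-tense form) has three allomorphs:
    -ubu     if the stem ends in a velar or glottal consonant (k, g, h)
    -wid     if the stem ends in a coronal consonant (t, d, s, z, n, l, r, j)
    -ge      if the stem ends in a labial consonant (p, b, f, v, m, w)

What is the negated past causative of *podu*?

podupuukubu

*podu* — last vowel /u/ (a rounded vowel) → -pu → *podupu*.
The causative form *podupu* — last vowel /u/ (a high vowel) → -uk → *podupuuk*.
The final consonant of the past-tense form *podupuuk* is /k/, which is velar/glottal, so the negative suffix is -ubu, giving *podupuukubu*.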